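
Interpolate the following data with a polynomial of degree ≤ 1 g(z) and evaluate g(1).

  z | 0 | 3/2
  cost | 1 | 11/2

Evaluate each Lagrange basis at z = 1:
L_0(1) = (-1/2)/[(-3/2)] = 1/3
L_1(1) = (1)/[(3/2)] = 2/3
Sum: 1·(1/3) + 11/2·(2/3) = 4

4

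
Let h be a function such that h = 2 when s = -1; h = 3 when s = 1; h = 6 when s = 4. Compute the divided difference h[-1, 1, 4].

1/10

h[-1,1] = (3 - 2) / (1 - (-1)) = 1/2
h[1,4] = (6 - 3) / (4 - 1) = 1
h[-1,1,4] = (1 - 1/2) / (4 - (-1)) = 1/10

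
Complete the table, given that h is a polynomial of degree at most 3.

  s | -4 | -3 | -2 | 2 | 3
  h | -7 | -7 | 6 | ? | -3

240/7

The 4 known values determine h uniquely (degree ≤ 3).
L_0(2) = (5)·(4)·(-1)/[(-1)·(-2)·(-7)] = 10/7
L_1(2) = (6)·(4)·(-1)/[(1)·(-1)·(-6)] = -4
L_2(2) = (6)·(5)·(-1)/[(2)·(1)·(-5)] = 3
L_3(2) = (6)·(5)·(4)/[(7)·(6)·(5)] = 4/7
Sum: (-7)·(10/7) + (-7)·(-4) + 6·(3) + (-3)·(4/7) = 240/7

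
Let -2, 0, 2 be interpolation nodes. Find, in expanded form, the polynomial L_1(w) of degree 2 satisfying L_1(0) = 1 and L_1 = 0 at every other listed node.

L_1(w) = (w + 2)(w - 2) / [(2)·(-2)]
       = (w^2 - 4) / (-4)

L_1(w) = -(1/4)w^2 + 1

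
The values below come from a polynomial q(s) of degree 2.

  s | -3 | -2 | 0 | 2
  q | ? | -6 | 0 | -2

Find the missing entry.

-12

The 3 known values determine q uniquely (degree ≤ 2).
L_0(-3) = (-3)·(-5)/[(-2)·(-4)] = 15/8
L_1(-3) = (-1)·(-5)/[(2)·(-2)] = -5/4
L_2(-3) = (-1)·(-3)/[(4)·(2)] = 3/8
Sum: (-6)·(15/8) + 0 + (-2)·(3/8) = -12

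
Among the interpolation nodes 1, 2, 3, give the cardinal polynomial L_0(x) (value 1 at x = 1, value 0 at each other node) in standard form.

L_0(x) = (1/2)x^2 - (5/2)x + 3

L_0(x) = (x - 2)(x - 3) / [(-1)·(-2)]
       = (x^2 - 5x + 6) / (2)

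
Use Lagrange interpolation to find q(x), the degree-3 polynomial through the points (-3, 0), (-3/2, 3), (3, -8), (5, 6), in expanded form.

Build the Lagrange basis polynomials:
L_0(x) = (x + 3/2)(x - 3)(x - 5) / [-72] = -(1/72)x^3 + (13/144)x^2 - (1/24)x - 5/16
L_1(x) = (x + 3)(x - 3)(x - 5) / [351/8] = (8/351)x^3 - (40/351)x^2 - (8/39)x + 40/39
L_2(x) = (x + 3)(x + 3/2)(x - 5) / [-54] = -(1/54)x^3 + (1/108)x^2 + (1/3)x + 5/12
L_3(x) = (x + 3)(x + 3/2)(x - 3) / [104] = (1/104)x^3 + (3/208)x^2 - (9/104)x - 27/208
q(x) = 0·L_0 + 3·L_1 + (-8)·L_2 + 6·L_3
  0·L_0(x) = 0
  3·L_1(x) = (8/117)x^3 - (40/117)x^2 - (8/13)x + 40/13
  (-8)·L_2(x) = (4/27)x^3 - (2/27)x^2 - (8/3)x - 10/3
  6·L_3(x) = (3/52)x^3 + (9/104)x^2 - (27/52)x - 81/104
Adding term by term: (385/1404)x^3 - (925/2808)x^2 - (593/156)x - 323/312

q(x) = (385/1404)x^3 - (925/2808)x^2 - (593/156)x - 323/312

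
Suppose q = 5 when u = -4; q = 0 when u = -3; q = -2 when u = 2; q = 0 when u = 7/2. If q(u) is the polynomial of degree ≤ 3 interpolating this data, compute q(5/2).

Evaluate each Lagrange basis at u = 5/2:
L_0(5/2) = (11/2)·(1/2)·(-1)/[(-1)·(-6)·(-15/2)] = 11/180
L_1(5/2) = (13/2)·(1/2)·(-1)/[(1)·(-5)·(-13/2)] = -1/10
L_2(5/2) = (13/2)·(11/2)·(-1)/[(6)·(5)·(-3/2)] = 143/180
L_3(5/2) = (13/2)·(11/2)·(1/2)/[(15/2)·(13/2)·(3/2)] = 11/45
Sum: 5·(11/180) + 0 + (-2)·(143/180) + 0 = -77/60

-77/60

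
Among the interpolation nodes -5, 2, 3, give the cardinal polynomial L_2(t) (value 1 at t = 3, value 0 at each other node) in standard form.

L_2(t) = (1/8)t^2 + (3/8)t - 5/4

L_2(t) = (t + 5)(t - 2) / [(8)·(1)]
       = (t^2 + 3t - 10) / (8)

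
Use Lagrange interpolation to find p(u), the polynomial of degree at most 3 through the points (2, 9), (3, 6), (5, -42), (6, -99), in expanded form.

p(u) = -u^3 + 3u^2 + u + 3

Build the Lagrange basis polynomials:
L_0(u) = (u - 3)(u - 5)(u - 6) / [-12] = -(1/12)u^3 + (7/6)u^2 - (21/4)u + 15/2
L_1(u) = (u - 2)(u - 5)(u - 6) / [6] = (1/6)u^3 - (13/6)u^2 + (26/3)u - 10
L_2(u) = (u - 2)(u - 3)(u - 6) / [-6] = -(1/6)u^3 + (11/6)u^2 - 6u + 6
L_3(u) = (u - 2)(u - 3)(u - 5) / [12] = (1/12)u^3 - (5/6)u^2 + (31/12)u - 5/2
p(u) = 9·L_0 + 6·L_1 + (-42)·L_2 + (-99)·L_3
  9·L_0(u) = -(3/4)u^3 + (21/2)u^2 - (189/4)u + 135/2
  6·L_1(u) = u^3 - 13u^2 + 52u - 60
  (-42)·L_2(u) = 7u^3 - 77u^2 + 252u - 252
  (-99)·L_3(u) = -(33/4)u^3 + (165/2)u^2 - (1023/4)u + 495/2
Adding term by term: -u^3 + 3u^2 + u + 3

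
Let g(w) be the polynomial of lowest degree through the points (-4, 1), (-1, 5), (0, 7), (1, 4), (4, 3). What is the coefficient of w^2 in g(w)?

-127/48

Build the Lagrange basis polynomials:
L_0(w) = (w + 1)w(w - 1)(w - 4) / [480] = (1/480)w^4 - (1/120)w^3 - (1/480)w^2 + (1/120)w
L_1(w) = (w + 4)w(w - 1)(w - 4) / [-30] = -(1/30)w^4 + (1/30)w^3 + (8/15)w^2 - (8/15)w
L_2(w) = (w + 4)(w + 1)(w - 1)(w - 4) / [16] = (1/16)w^4 - (17/16)w^2 + 1
L_3(w) = (w + 4)(w + 1)w(w - 4) / [-30] = -(1/30)w^4 - (1/30)w^3 + (8/15)w^2 + (8/15)w
L_4(w) = (w + 4)(w + 1)w(w - 1) / [480] = (1/480)w^4 + (1/120)w^3 - (1/480)w^2 - (1/120)w
g(w) = 1·L_0 + 5·L_1 + 7·L_2 + 4·L_3 + 3·L_4
Only the coefficient of w^2 is needed; take it from each L_i and combine:
1·(-1/480) + 5·(8/15) + 7·(-17/16) + 4·(8/15) + 3·(-1/480) = -127/48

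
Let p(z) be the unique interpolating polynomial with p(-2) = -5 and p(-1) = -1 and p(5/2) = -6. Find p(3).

Using Newton's divided-difference form:
p[-2,-1] = (-1 - (-5)) / (-1 - (-2)) = 4
p[-1,5/2] = (-6 - (-1)) / (5/2 - (-1)) = -10/7
p[-2,-1,5/2] = (-10/7 - 4) / (5/2 - (-2)) = -76/63
p(3) = -5 + 4·(5) + (-76/63)·(5)·(4) = -575/63

-575/63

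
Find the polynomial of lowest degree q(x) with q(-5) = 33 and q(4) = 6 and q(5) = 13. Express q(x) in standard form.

Build the Lagrange basis polynomials:
L_0(x) = (x - 4)(x - 5) / [90] = (1/90)x^2 - (1/10)x + 2/9
L_1(x) = (x + 5)(x - 5) / [-9] = -(1/9)x^2 + 25/9
L_2(x) = (x + 5)(x - 4) / [10] = (1/10)x^2 + (1/10)x - 2
q(x) = 33·L_0 + 6·L_1 + 13·L_2
  33·L_0(x) = (11/30)x^2 - (33/10)x + 22/3
  6·L_1(x) = -(2/3)x^2 + 50/3
  13·L_2(x) = (13/10)x^2 + (13/10)x - 26
Adding term by term: x^2 - 2x - 2

q(x) = x^2 - 2x - 2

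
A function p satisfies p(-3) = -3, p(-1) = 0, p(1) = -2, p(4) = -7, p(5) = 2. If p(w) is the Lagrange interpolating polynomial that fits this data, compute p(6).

783/32

Evaluate each Lagrange basis at w = 6:
L_0(6) = (7)·(5)·(2)·(1)/[(-2)·(-4)·(-7)·(-8)] = 5/32
L_1(6) = (9)·(5)·(2)·(1)/[(2)·(-2)·(-5)·(-6)] = -3/4
L_2(6) = (9)·(7)·(2)·(1)/[(4)·(2)·(-3)·(-4)] = 21/16
L_3(6) = (9)·(7)·(5)·(1)/[(7)·(5)·(3)·(-1)] = -3
L_4(6) = (9)·(7)·(5)·(2)/[(8)·(6)·(4)·(1)] = 105/32
Sum: (-3)·(5/32) + 0 + (-2)·(21/16) + (-7)·(-3) + 2·(105/32) = 783/32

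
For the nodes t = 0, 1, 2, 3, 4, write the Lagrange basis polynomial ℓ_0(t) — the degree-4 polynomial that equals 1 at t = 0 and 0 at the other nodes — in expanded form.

ℓ_0(t) = (1/24)t^4 - (5/12)t^3 + (35/24)t^2 - (25/12)t + 1

ℓ_0(t) = (t - 1)(t - 2)(t - 3)(t - 4) / [(-1)·(-2)·(-3)·(-4)]
       = (t^4 - 10t^3 + 35t^2 - 50t + 24) / (24)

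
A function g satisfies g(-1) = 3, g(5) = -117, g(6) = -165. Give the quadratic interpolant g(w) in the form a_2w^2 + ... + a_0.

L_0(w) = (w - 5)(w - 6) / [42] = (1/42)w^2 - (11/42)w + 5/7
L_1(w) = (w + 1)(w - 6) / [-6] = -(1/6)w^2 + (5/6)w + 1
L_2(w) = (w + 1)(w - 5) / [7] = (1/7)w^2 - (4/7)w - 5/7
g(w) = 3·L_0 + (-117)·L_1 + (-165)·L_2
  3·L_0(w) = (1/14)w^2 - (11/14)w + 15/7
  (-117)·L_1(w) = (39/2)w^2 - (195/2)w - 117
  (-165)·L_2(w) = -(165/7)w^2 + (660/7)w + 825/7
Adding term by term: -4w^2 - 4w + 3

g(w) = -4w^2 - 4w + 3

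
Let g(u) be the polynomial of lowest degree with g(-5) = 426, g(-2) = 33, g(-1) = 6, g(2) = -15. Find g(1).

0

Evaluate each Lagrange basis at u = 1:
L_0(1) = (3)·(2)·(-1)/[(-3)·(-4)·(-7)] = 1/14
L_1(1) = (6)·(2)·(-1)/[(3)·(-1)·(-4)] = -1
L_2(1) = (6)·(3)·(-1)/[(4)·(1)·(-3)] = 3/2
L_3(1) = (6)·(3)·(2)/[(7)·(4)·(3)] = 3/7
Sum: 426·(1/14) + 33·(-1) + 6·(3/2) + (-15)·(3/7) = 0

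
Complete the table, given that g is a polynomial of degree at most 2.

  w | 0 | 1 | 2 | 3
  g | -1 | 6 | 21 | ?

The 3 known values determine g uniquely (degree ≤ 2).
Evaluate each Lagrange basis at w = 3:
L_0(3) = (2)·(1)/[(-1)·(-2)] = 1
L_1(3) = (3)·(1)/[(1)·(-1)] = -3
L_2(3) = (3)·(2)/[(2)·(1)] = 3
Sum: (-1)·(1) + 6·(-3) + 21·(3) = 44

44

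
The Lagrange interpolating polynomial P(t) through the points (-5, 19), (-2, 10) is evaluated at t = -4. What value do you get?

Evaluate each Lagrange basis at t = -4:
L_0(-4) = (-2)/[(-3)] = 2/3
L_1(-4) = (1)/[(3)] = 1/3
Sum: 19·(2/3) + 10·(1/3) = 16

16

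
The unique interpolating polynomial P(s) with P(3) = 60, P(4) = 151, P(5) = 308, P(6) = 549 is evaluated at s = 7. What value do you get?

Evaluate each Lagrange basis at s = 7:
L_0(7) = (3)·(2)·(1)/[(-1)·(-2)·(-3)] = -1
L_1(7) = (4)·(2)·(1)/[(1)·(-1)·(-2)] = 4
L_2(7) = (4)·(3)·(1)/[(2)·(1)·(-1)] = -6
L_3(7) = (4)·(3)·(2)/[(3)·(2)·(1)] = 4
Sum: 60·(-1) + 151·(4) + 308·(-6) + 549·(4) = 892

892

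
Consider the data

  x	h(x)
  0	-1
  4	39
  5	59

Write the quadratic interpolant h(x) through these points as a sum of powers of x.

Newton's divided differences:
h[0,4] = (39 - (-1)) / (4 - 0) = 10
h[4,5] = (59 - 39) / (5 - 4) = 20
h[0,4,5] = (20 - 10) / (5 - 0) = 2
h(x) = -1 + 10·x + 2·x(x - 4)
Expanding: h(x) = 2x^2 + 2x - 1

h(x) = 2x^2 + 2x - 1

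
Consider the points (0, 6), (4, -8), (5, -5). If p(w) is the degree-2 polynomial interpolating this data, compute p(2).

-31/5

Evaluate each Lagrange basis at w = 2:
L_0(2) = (-2)·(-3)/[(-4)·(-5)] = 3/10
L_1(2) = (2)·(-3)/[(4)·(-1)] = 3/2
L_2(2) = (2)·(-2)/[(5)·(1)] = -4/5
Sum: 6·(3/10) + (-8)·(3/2) + (-5)·(-4/5) = -31/5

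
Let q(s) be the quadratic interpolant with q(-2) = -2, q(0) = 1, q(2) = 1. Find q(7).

-97/8

Using Newton's divided-difference form:
q[-2,0] = (1 - (-2)) / (0 - (-2)) = 3/2
q[0,2] = (1 - 1) / (2 - 0) = 0
q[-2,0,2] = (0 - 3/2) / (2 - (-2)) = -3/8
q(7) = -2 + (3/2)·(9) + (-3/8)·(9)·(7) = -97/8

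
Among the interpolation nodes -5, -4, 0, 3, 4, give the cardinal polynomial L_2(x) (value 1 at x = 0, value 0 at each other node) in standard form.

L_2(x) = (1/240)x^4 + (1/120)x^3 - (31/240)x^2 - (2/15)x + 1

L_2(x) = (x + 5)(x + 4)(x - 3)(x - 4) / [(5)·(4)·(-3)·(-4)]
       = (x^4 + 2x^3 - 31x^2 - 32x + 240) / (240)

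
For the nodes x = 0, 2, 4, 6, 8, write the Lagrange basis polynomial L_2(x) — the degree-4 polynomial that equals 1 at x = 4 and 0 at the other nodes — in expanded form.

L_2(x) = (1/64)x^4 - (1/4)x^3 + (19/16)x^2 - (3/2)x

L_2(x) = x(x - 2)(x - 6)(x - 8) / [(4)·(2)·(-2)·(-4)]
       = (x^4 - 16x^3 + 76x^2 - 96x) / (64)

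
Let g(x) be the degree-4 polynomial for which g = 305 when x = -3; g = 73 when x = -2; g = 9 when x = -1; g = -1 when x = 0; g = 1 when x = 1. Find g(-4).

Evaluate each Lagrange basis at x = -4:
L_0(-4) = (-2)·(-3)·(-4)·(-5)/[(-1)·(-2)·(-3)·(-4)] = 5
L_1(-4) = (-1)·(-3)·(-4)·(-5)/[(1)·(-1)·(-2)·(-3)] = -10
L_2(-4) = (-1)·(-2)·(-4)·(-5)/[(2)·(1)·(-1)·(-2)] = 10
L_3(-4) = (-1)·(-2)·(-3)·(-5)/[(3)·(2)·(1)·(-1)] = -5
L_4(-4) = (-1)·(-2)·(-3)·(-4)/[(4)·(3)·(2)·(1)] = 1
Sum: 305·(5) + 73·(-10) + 9·(10) + (-1)·(-5) + 1·(1) = 891

891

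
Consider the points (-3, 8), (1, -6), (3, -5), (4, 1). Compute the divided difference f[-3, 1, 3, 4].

1/6

f[-3,1] = (-6 - 8) / (1 - (-3)) = -7/2
f[1,3] = (-5 - (-6)) / (3 - 1) = 1/2
f[3,4] = (1 - (-5)) / (4 - 3) = 6
f[-3,1,3] = (1/2 - (-7/2)) / (3 - (-3)) = 2/3
f[1,3,4] = (6 - 1/2) / (4 - 1) = 11/6
f[-3,1,3,4] = (11/6 - 2/3) / (4 - (-3)) = 1/6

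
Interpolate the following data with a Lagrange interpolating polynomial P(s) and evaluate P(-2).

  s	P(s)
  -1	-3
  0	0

Evaluate each Lagrange basis at s = -2:
L_0(-2) = (-2)/[(-1)] = 2
L_1(-2) = (-1)/[(1)] = -1
Sum: (-3)·(2) + 0 = -6

-6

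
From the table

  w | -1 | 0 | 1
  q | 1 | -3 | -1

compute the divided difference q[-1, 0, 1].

q[-1,0] = (-3 - 1) / (0 - (-1)) = -4
q[0,1] = (-1 - (-3)) / (1 - 0) = 2
q[-1,0,1] = (2 - (-4)) / (1 - (-1)) = 3

3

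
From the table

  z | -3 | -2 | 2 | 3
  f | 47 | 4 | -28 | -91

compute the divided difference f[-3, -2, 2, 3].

f[-3,-2] = (4 - 47) / (-2 - (-3)) = -43
f[-2,2] = (-28 - 4) / (2 - (-2)) = -8
f[2,3] = (-91 - (-28)) / (3 - 2) = -63
f[-3,-2,2] = (-8 - (-43)) / (2 - (-3)) = 7
f[-2,2,3] = (-63 - (-8)) / (3 - (-2)) = -11
f[-3,-2,2,3] = (-11 - 7) / (3 - (-3)) = -3

-3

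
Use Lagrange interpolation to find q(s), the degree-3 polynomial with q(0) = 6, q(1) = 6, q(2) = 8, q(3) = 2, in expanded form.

q(s) = -(5/3)s^3 + 6s^2 - (13/3)s + 6

Build the Lagrange basis polynomials:
L_0(s) = (s - 1)(s - 2)(s - 3) / [-6] = -(1/6)s^3 + s^2 - (11/6)s + 1
L_1(s) = s(s - 2)(s - 3) / [2] = (1/2)s^3 - (5/2)s^2 + 3s
L_2(s) = s(s - 1)(s - 3) / [-2] = -(1/2)s^3 + 2s^2 - (3/2)s
L_3(s) = s(s - 1)(s - 2) / [6] = (1/6)s^3 - (1/2)s^2 + (1/3)s
q(s) = 6·L_0 + 6·L_1 + 8·L_2 + 2·L_3
  6·L_0(s) = -s^3 + 6s^2 - 11s + 6
  6·L_1(s) = 3s^3 - 15s^2 + 18s
  8·L_2(s) = -4s^3 + 16s^2 - 12s
  2·L_3(s) = (1/3)s^3 - s^2 + (2/3)s
Adding term by term: -(5/3)s^3 + 6s^2 - (13/3)s + 6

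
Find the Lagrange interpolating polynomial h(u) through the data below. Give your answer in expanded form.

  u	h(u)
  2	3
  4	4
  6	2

h(u) = -(3/8)u^2 + (11/4)u - 1

Build the Lagrange basis polynomials:
L_0(u) = (u - 4)(u - 6) / [8] = (1/8)u^2 - (5/4)u + 3
L_1(u) = (u - 2)(u - 6) / [-4] = -(1/4)u^2 + 2u - 3
L_2(u) = (u - 2)(u - 4) / [8] = (1/8)u^2 - (3/4)u + 1
h(u) = 3·L_0 + 4·L_1 + 2·L_2
  3·L_0(u) = (3/8)u^2 - (15/4)u + 9
  4·L_1(u) = -u^2 + 8u - 12
  2·L_2(u) = (1/4)u^2 - (3/2)u + 2
Adding term by term: -(3/8)u^2 + (11/4)u - 1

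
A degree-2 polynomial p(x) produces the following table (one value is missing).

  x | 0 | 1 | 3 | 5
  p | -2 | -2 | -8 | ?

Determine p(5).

-22

The 3 known values determine p uniquely (degree ≤ 2).
Evaluate each Lagrange basis at x = 5:
L_0(5) = (4)·(2)/[(-1)·(-3)] = 8/3
L_1(5) = (5)·(2)/[(1)·(-2)] = -5
L_2(5) = (5)·(4)/[(3)·(2)] = 10/3
Sum: (-2)·(8/3) + (-2)·(-5) + (-8)·(10/3) = -22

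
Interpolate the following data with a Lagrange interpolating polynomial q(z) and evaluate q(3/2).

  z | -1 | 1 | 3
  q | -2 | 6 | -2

Evaluate each Lagrange basis at z = 3/2:
L_0(3/2) = (1/2)·(-3/2)/[(-2)·(-4)] = -3/32
L_1(3/2) = (5/2)·(-3/2)/[(2)·(-2)] = 15/16
L_2(3/2) = (5/2)·(1/2)/[(4)·(2)] = 5/32
Sum: (-2)·(-3/32) + 6·(15/16) + (-2)·(5/32) = 11/2

11/2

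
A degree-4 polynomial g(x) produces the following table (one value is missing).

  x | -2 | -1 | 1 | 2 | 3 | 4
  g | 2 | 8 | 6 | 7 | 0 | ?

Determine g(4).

The 5 known values determine g uniquely (degree ≤ 4).
Evaluate each Lagrange basis at x = 4:
L_0(4) = (5)·(3)·(2)·(1)/[(-1)·(-3)·(-4)·(-5)] = 1/2
L_1(4) = (6)·(3)·(2)·(1)/[(1)·(-2)·(-3)·(-4)] = -3/2
L_2(4) = (6)·(5)·(2)·(1)/[(3)·(2)·(-1)·(-2)] = 5
L_3(4) = (6)·(5)·(3)·(1)/[(4)·(3)·(1)·(-1)] = -15/2
L_4(4) = (6)·(5)·(3)·(2)/[(5)·(4)·(2)·(1)] = 9/2
Sum: 2·(1/2) + 8·(-3/2) + 6·(5) + 7·(-15/2) + 0 = -67/2

-67/2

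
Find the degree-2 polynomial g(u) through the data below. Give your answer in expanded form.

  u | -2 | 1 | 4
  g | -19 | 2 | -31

Newton's divided differences:
g[-2,1] = (2 - (-19)) / (1 - (-2)) = 7
g[1,4] = (-31 - 2) / (4 - 1) = -11
g[-2,1,4] = (-11 - 7) / (4 - (-2)) = -3
g(u) = -19 + 7·(u + 2) + (-3)·(u + 2)(u - 1)
Expanding: g(u) = -3u^2 + 4u + 1

g(u) = -3u^2 + 4u + 1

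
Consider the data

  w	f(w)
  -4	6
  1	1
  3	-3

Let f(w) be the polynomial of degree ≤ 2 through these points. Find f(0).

L_0(0) = (-1)·(-3)/[(-5)·(-7)] = 3/35
L_1(0) = (4)·(-3)/[(5)·(-2)] = 6/5
L_2(0) = (4)·(-1)/[(7)·(2)] = -2/7
Sum: 6·(3/35) + 1·(6/5) + (-3)·(-2/7) = 18/7

18/7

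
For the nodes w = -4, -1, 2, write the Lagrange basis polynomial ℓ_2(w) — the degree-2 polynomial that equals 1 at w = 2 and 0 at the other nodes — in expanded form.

ℓ_2(w) = (w + 4)(w + 1) / [(6)·(3)]
       = (w^2 + 5w + 4) / (18)

ℓ_2(w) = (1/18)w^2 + (5/18)w + 2/9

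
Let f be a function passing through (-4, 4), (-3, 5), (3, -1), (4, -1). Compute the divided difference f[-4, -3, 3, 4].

f[-4,-3] = (5 - 4) / (-3 - (-4)) = 1
f[-3,3] = (-1 - 5) / (3 - (-3)) = -1
f[3,4] = (-1 - (-1)) / (4 - 3) = 0
f[-4,-3,3] = (-1 - 1) / (3 - (-4)) = -2/7
f[-3,3,4] = (0 - (-1)) / (4 - (-3)) = 1/7
f[-4,-3,3,4] = (1/7 - (-2/7)) / (4 - (-4)) = 3/56

3/56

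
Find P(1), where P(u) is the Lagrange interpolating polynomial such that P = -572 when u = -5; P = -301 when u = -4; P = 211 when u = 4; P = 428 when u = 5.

Evaluate each Lagrange basis at u = 1:
L_0(1) = (5)·(-3)·(-4)/[(-1)·(-9)·(-10)] = -2/3
L_1(1) = (6)·(-3)·(-4)/[(1)·(-8)·(-9)] = 1
L_2(1) = (6)·(5)·(-4)/[(9)·(8)·(-1)] = 5/3
L_3(1) = (6)·(5)·(-3)/[(10)·(9)·(1)] = -1
Sum: (-572)·(-2/3) + (-301)·(1) + 211·(5/3) + 428·(-1) = 4

4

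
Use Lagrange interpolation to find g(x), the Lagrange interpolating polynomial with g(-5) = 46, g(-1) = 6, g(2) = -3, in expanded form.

L_0(x) = (x + 1)(x - 2) / [28] = (1/28)x^2 - (1/28)x - 1/14
L_1(x) = (x + 5)(x - 2) / [-12] = -(1/12)x^2 - (1/4)x + 5/6
L_2(x) = (x + 5)(x + 1) / [21] = (1/21)x^2 + (2/7)x + 5/21
g(x) = 46·L_0 + 6·L_1 + (-3)·L_2
  46·L_0(x) = (23/14)x^2 - (23/14)x - 23/7
  6·L_1(x) = -(1/2)x^2 - (3/2)x + 5
  (-3)·L_2(x) = -(1/7)x^2 - (6/7)x - 5/7
Adding term by term: x^2 - 4x + 1

g(x) = x^2 - 4x + 1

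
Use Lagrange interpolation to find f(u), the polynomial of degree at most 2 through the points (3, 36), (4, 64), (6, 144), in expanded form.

f(u) = 4u^2

L_0(u) = (u - 4)(u - 6) / [3] = (1/3)u^2 - (10/3)u + 8
L_1(u) = (u - 3)(u - 6) / [-2] = -(1/2)u^2 + (9/2)u - 9
L_2(u) = (u - 3)(u - 4) / [6] = (1/6)u^2 - (7/6)u + 2
f(u) = 36·L_0 + 64·L_1 + 144·L_2
  36·L_0(u) = 12u^2 - 120u + 288
  64·L_1(u) = -32u^2 + 288u - 576
  144·L_2(u) = 24u^2 - 168u + 288
Adding term by term: 4u^2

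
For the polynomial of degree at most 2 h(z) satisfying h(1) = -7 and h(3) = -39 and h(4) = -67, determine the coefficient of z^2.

Build the Lagrange basis polynomials:
L_0(z) = (z - 3)(z - 4) / [6] = (1/6)z^2 - (7/6)z + 2
L_1(z) = (z - 1)(z - 4) / [-2] = -(1/2)z^2 + (5/2)z - 2
L_2(z) = (z - 1)(z - 3) / [3] = (1/3)z^2 - (4/3)z + 1
h(z) = (-7)·L_0 + (-39)·L_1 + (-67)·L_2
Only the coefficient of z^2 is needed; take it from each L_i and combine:
(-7)·(1/6) + (-39)·(-1/2) + (-67)·(1/3) = -4

-4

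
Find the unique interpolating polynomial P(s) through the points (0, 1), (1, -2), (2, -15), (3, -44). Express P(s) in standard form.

Newton's divided differences:
P[0,1] = (-2 - 1) / (1 - 0) = -3
P[1,2] = (-15 - (-2)) / (2 - 1) = -13
P[2,3] = (-44 - (-15)) / (3 - 2) = -29
P[0,1,2] = (-13 - (-3)) / (2 - 0) = -5
P[1,2,3] = (-29 - (-13)) / (3 - 1) = -8
P[0,1,2,3] = (-8 - (-5)) / (3 - 0) = -1
P(s) = 1 + (-3)·s + (-5)·s(s - 1) + (-1)·s(s - 1)(s - 2)
Expanding: P(s) = -s^3 - 2s^2 + 1

P(s) = -s^3 - 2s^2 + 1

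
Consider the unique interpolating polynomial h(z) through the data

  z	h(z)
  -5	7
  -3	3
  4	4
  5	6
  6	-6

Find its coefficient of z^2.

Build the Lagrange basis polynomials:
L_0(z) = (z + 3)(z - 4)(z - 5)(z - 6) / [1980] = (1/1980)z^4 - (1/165)z^3 + (29/1980)z^2 + (17/330)z - 2/11
L_1(z) = (z + 5)(z - 4)(z - 5)(z - 6) / [-1008] = -(1/1008)z^4 + (5/504)z^3 + (1/1008)z^2 - (125/504)z + 25/42
L_2(z) = (z + 5)(z + 3)(z - 5)(z - 6) / [126] = (1/126)z^4 - (1/42)z^3 - (43/126)z^2 + (25/42)z + 25/7
L_3(z) = (z + 5)(z + 3)(z - 4)(z - 6) / [-80] = -(1/80)z^4 + (1/40)z^3 + (41/80)z^2 - (21/40)z - 9/2
L_4(z) = (z + 5)(z + 3)(z - 4)(z - 5) / [198] = (1/198)z^4 - (1/198)z^3 - (37/198)z^2 + (25/198)z + 50/33
h(z) = 7·L_0 + 3·L_1 + 4·L_2 + 6·L_3 + (-6)·L_4
Only the coefficient of z^2 is needed; take it from each L_i and combine:
7·(29/1980) + 3·(1/1008) + 4·(-43/126) + 6·(41/80) + (-6)·(-37/198) = 54269/18480

54269/18480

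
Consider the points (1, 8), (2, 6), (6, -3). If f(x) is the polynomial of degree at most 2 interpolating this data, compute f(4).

Evaluate each Lagrange basis at x = 4:
L_0(4) = (2)·(-2)/[(-1)·(-5)] = -4/5
L_1(4) = (3)·(-2)/[(1)·(-4)] = 3/2
L_2(4) = (3)·(2)/[(5)·(4)] = 3/10
Sum: 8·(-4/5) + 6·(3/2) + (-3)·(3/10) = 17/10

17/10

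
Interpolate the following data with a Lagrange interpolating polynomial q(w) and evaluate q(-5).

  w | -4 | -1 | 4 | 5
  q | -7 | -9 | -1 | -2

-7/3

Evaluate each Lagrange basis at w = -5:
L_0(-5) = (-4)·(-9)·(-10)/[(-3)·(-8)·(-9)] = 5/3
L_1(-5) = (-1)·(-9)·(-10)/[(3)·(-5)·(-6)] = -1
L_2(-5) = (-1)·(-4)·(-10)/[(8)·(5)·(-1)] = 1
L_3(-5) = (-1)·(-4)·(-9)/[(9)·(6)·(1)] = -2/3
Sum: (-7)·(5/3) + (-9)·(-1) + (-1)·(1) + (-2)·(-2/3) = -7/3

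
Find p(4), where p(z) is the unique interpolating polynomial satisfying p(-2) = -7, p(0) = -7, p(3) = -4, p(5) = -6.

Evaluate each Lagrange basis at z = 4:
L_0(4) = (4)·(1)·(-1)/[(-2)·(-5)·(-7)] = 2/35
L_1(4) = (6)·(1)·(-1)/[(2)·(-3)·(-5)] = -1/5
L_2(4) = (6)·(4)·(-1)/[(5)·(3)·(-2)] = 4/5
L_3(4) = (6)·(4)·(1)/[(7)·(5)·(2)] = 12/35
Sum: (-7)·(2/35) + (-7)·(-1/5) + (-4)·(4/5) + (-6)·(12/35) = -149/35

-149/35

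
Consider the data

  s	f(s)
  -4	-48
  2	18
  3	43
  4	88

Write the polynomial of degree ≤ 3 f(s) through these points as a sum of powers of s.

Build the Lagrange basis polynomials:
L_0(s) = (s - 2)(s - 3)(s - 4) / [-336] = -(1/336)s^3 + (3/112)s^2 - (13/168)s + 1/14
L_1(s) = (s + 4)(s - 3)(s - 4) / [12] = (1/12)s^3 - (1/4)s^2 - (4/3)s + 4
L_2(s) = (s + 4)(s - 2)(s - 4) / [-7] = -(1/7)s^3 + (2/7)s^2 + (16/7)s - 32/7
L_3(s) = (s + 4)(s - 2)(s - 3) / [16] = (1/16)s^3 - (1/16)s^2 - (7/8)s + 3/2
f(s) = (-48)·L_0 + 18·L_1 + 43·L_2 + 88·L_3
  (-48)·L_0(s) = (1/7)s^3 - (9/7)s^2 + (26/7)s - 24/7
  18·L_1(s) = (3/2)s^3 - (9/2)s^2 - 24s + 72
  43·L_2(s) = -(43/7)s^3 + (86/7)s^2 + (688/7)s - 1376/7
  88·L_3(s) = (11/2)s^3 - (11/2)s^2 - 77s + 132
Adding term by term: s^3 + s^2 + s + 4

f(s) = s^3 + s^2 + s + 4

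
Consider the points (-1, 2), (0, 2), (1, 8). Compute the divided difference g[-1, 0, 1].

g[-1,0] = (2 - 2) / (0 - (-1)) = 0
g[0,1] = (8 - 2) / (1 - 0) = 6
g[-1,0,1] = (6 - 0) / (1 - (-1)) = 3

3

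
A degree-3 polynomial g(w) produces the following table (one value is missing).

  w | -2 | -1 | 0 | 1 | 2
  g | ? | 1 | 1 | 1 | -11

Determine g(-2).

The 4 known values determine g uniquely (degree ≤ 3).
L_0(-2) = (-2)·(-3)·(-4)/[(-1)·(-2)·(-3)] = 4
L_1(-2) = (-1)·(-3)·(-4)/[(1)·(-1)·(-2)] = -6
L_2(-2) = (-1)·(-2)·(-4)/[(2)·(1)·(-1)] = 4
L_3(-2) = (-1)·(-2)·(-3)/[(3)·(2)·(1)] = -1
Sum: 1·(4) + 1·(-6) + 1·(4) + (-11)·(-1) = 13

13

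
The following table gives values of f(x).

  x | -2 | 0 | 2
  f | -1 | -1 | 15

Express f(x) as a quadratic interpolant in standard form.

Newton's divided differences:
f[-2,0] = (-1 - (-1)) / (0 - (-2)) = 0
f[0,2] = (15 - (-1)) / (2 - 0) = 8
f[-2,0,2] = (8 - 0) / (2 - (-2)) = 2
f(x) = -1 + 2·(x + 2)x
Expanding: f(x) = 2x^2 + 4x - 1

f(x) = 2x^2 + 4x - 1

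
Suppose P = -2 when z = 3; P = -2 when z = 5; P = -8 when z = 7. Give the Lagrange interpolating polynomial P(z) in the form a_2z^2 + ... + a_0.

Build the Lagrange basis polynomials:
L_0(z) = (z - 5)(z - 7) / [8] = (1/8)z^2 - (3/2)z + 35/8
L_1(z) = (z - 3)(z - 7) / [-4] = -(1/4)z^2 + (5/2)z - 21/4
L_2(z) = (z - 3)(z - 5) / [8] = (1/8)z^2 - z + 15/8
P(z) = (-2)·L_0 + (-2)·L_1 + (-8)·L_2
  (-2)·L_0(z) = -(1/4)z^2 + 3z - 35/4
  (-2)·L_1(z) = (1/2)z^2 - 5z + 21/2
  (-8)·L_2(z) = -z^2 + 8z - 15
Adding term by term: -(3/4)z^2 + 6z - 53/4

P(z) = -(3/4)z^2 + 6z - 53/4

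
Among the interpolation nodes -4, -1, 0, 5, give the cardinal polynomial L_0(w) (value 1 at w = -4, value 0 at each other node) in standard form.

L_0(w) = (w + 1)w(w - 5) / [(-3)·(-4)·(-9)]
       = (w^3 - 4w^2 - 5w) / (-108)

L_0(w) = -(1/108)w^3 + (1/27)w^2 + (5/108)w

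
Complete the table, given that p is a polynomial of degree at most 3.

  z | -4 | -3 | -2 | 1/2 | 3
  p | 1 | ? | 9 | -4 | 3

133/15

The 4 known values determine p uniquely (degree ≤ 3).
Evaluate each Lagrange basis at z = -3:
L_0(-3) = (-1)·(-7/2)·(-6)/[(-2)·(-9/2)·(-7)] = 1/3
L_1(-3) = (1)·(-7/2)·(-6)/[(2)·(-5/2)·(-5)] = 21/25
L_2(-3) = (1)·(-1)·(-6)/[(9/2)·(5/2)·(-5/2)] = -16/75
L_3(-3) = (1)·(-1)·(-7/2)/[(7)·(5)·(5/2)] = 1/25
Sum: 1·(1/3) + 9·(21/25) + (-4)·(-16/75) + 3·(1/25) = 133/15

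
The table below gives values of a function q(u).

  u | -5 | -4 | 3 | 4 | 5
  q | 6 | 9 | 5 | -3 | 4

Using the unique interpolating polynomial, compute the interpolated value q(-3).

L_0(-3) = (1)·(-6)·(-7)·(-8)/[(-1)·(-8)·(-9)·(-10)] = -7/15
L_1(-3) = (2)·(-6)·(-7)·(-8)/[(1)·(-7)·(-8)·(-9)] = 4/3
L_2(-3) = (2)·(1)·(-7)·(-8)/[(8)·(7)·(-1)·(-2)] = 1
L_3(-3) = (2)·(1)·(-6)·(-8)/[(9)·(8)·(1)·(-1)] = -4/3
L_4(-3) = (2)·(1)·(-6)·(-7)/[(10)·(9)·(2)·(1)] = 7/15
Sum: 6·(-7/15) + 9·(4/3) + 5·(1) + (-3)·(-4/3) + 4·(7/15) = 301/15

301/15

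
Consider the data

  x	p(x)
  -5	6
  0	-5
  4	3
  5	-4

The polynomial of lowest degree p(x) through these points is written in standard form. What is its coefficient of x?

Build the Lagrange basis polynomials:
L_0(x) = x(x - 4)(x - 5) / [-450] = -(1/450)x^3 + (1/50)x^2 - (2/45)x
L_1(x) = (x + 5)(x - 4)(x - 5) / [100] = (1/100)x^3 - (1/25)x^2 - (1/4)x + 1
L_2(x) = (x + 5)x(x - 5) / [-36] = -(1/36)x^3 + (25/36)x
L_3(x) = (x + 5)x(x - 4) / [50] = (1/50)x^3 + (1/50)x^2 - (2/5)x
p(x) = 6·L_0 + (-5)·L_1 + 3·L_2 + (-4)·L_3
Only the coefficient of x is needed; take it from each L_i and combine:
6·(-2/45) + (-5)·(-1/4) + 3·(25/36) + (-4)·(-2/5) = 14/3

14/3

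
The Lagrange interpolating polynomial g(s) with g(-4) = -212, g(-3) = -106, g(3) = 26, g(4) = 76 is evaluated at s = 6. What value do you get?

Evaluate each Lagrange basis at s = 6:
L_0(6) = (9)·(3)·(2)/[(-1)·(-7)·(-8)] = -27/28
L_1(6) = (10)·(3)·(2)/[(1)·(-6)·(-7)] = 10/7
L_2(6) = (10)·(9)·(2)/[(7)·(6)·(-1)] = -30/7
L_3(6) = (10)·(9)·(3)/[(8)·(7)·(1)] = 135/28
Sum: (-212)·(-27/28) + (-106)·(10/7) + 26·(-30/7) + 76·(135/28) = 308

308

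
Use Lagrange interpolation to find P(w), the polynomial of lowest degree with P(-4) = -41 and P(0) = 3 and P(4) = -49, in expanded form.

P(w) = -3w^2 - w + 3

Build the Lagrange basis polynomials:
L_0(w) = w(w - 4) / [32] = (1/32)w^2 - (1/8)w
L_1(w) = (w + 4)(w - 4) / [-16] = -(1/16)w^2 + 1
L_2(w) = (w + 4)w / [32] = (1/32)w^2 + (1/8)w
P(w) = (-41)·L_0 + 3·L_1 + (-49)·L_2
  (-41)·L_0(w) = -(41/32)w^2 + (41/8)w
  3·L_1(w) = -(3/16)w^2 + 3
  (-49)·L_2(w) = -(49/32)w^2 - (49/8)w
Adding term by term: -3w^2 - w + 3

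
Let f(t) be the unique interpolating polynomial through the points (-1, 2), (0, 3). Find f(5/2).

11/2

L_0(5/2) = (5/2)/[(-1)] = -5/2
L_1(5/2) = (7/2)/[(1)] = 7/2
Sum: 2·(-5/2) + 3·(7/2) = 11/2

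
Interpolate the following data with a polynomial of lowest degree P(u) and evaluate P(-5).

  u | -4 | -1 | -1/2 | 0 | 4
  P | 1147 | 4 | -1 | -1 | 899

2744

Evaluate each Lagrange basis at u = -5:
L_0(-5) = (-4)·(-9/2)·(-5)·(-9)/[(-3)·(-7/2)·(-4)·(-8)] = 135/56
L_1(-5) = (-1)·(-9/2)·(-5)·(-9)/[(3)·(-1/2)·(-1)·(-5)] = -27
L_2(-5) = (-1)·(-4)·(-5)·(-9)/[(7/2)·(1/2)·(-1/2)·(-9/2)] = 320/7
L_3(-5) = (-1)·(-4)·(-9/2)·(-9)/[(4)·(1)·(1/2)·(-4)] = -81/4
L_4(-5) = (-1)·(-4)·(-9/2)·(-5)/[(8)·(5)·(9/2)·(4)] = 1/8
Sum: 1147·(135/56) + 4·(-27) + (-1)·(320/7) + (-1)·(-81/4) + 899·(1/8) = 2744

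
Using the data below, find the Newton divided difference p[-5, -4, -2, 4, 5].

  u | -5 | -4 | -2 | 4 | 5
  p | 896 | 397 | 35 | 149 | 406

p[-5,-4] = (397 - 896) / (-4 - (-5)) = -499
p[-4,-2] = (35 - 397) / (-2 - (-4)) = -181
p[-2,4] = (149 - 35) / (4 - (-2)) = 19
p[4,5] = (406 - 149) / (5 - 4) = 257
p[-5,-4,-2] = (-181 - (-499)) / (-2 - (-5)) = 106
p[-4,-2,4] = (19 - (-181)) / (4 - (-4)) = 25
p[-2,4,5] = (257 - 19) / (5 - (-2)) = 34
p[-5,-4,-2,4] = (25 - 106) / (4 - (-5)) = -9
p[-4,-2,4,5] = (34 - 25) / (5 - (-4)) = 1
p[-5,-4,-2,4,5] = (1 - (-9)) / (5 - (-5)) = 1

1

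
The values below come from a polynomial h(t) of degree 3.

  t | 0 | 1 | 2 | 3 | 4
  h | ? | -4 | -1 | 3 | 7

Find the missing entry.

-5

The 4 known values determine h uniquely (degree ≤ 3).
Evaluate each Lagrange basis at t = 0:
L_0(0) = (-2)·(-3)·(-4)/[(-1)·(-2)·(-3)] = 4
L_1(0) = (-1)·(-3)·(-4)/[(1)·(-1)·(-2)] = -6
L_2(0) = (-1)·(-2)·(-4)/[(2)·(1)·(-1)] = 4
L_3(0) = (-1)·(-2)·(-3)/[(3)·(2)·(1)] = -1
Sum: (-4)·(4) + (-1)·(-6) + 3·(4) + 7·(-1) = -5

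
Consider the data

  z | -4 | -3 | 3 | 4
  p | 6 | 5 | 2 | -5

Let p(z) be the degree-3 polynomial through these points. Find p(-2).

151/28

Evaluate each Lagrange basis at z = -2:
L_0(-2) = (1)·(-5)·(-6)/[(-1)·(-7)·(-8)] = -15/28
L_1(-2) = (2)·(-5)·(-6)/[(1)·(-6)·(-7)] = 10/7
L_2(-2) = (2)·(1)·(-6)/[(7)·(6)·(-1)] = 2/7
L_3(-2) = (2)·(1)·(-5)/[(8)·(7)·(1)] = -5/28
Sum: 6·(-15/28) + 5·(10/7) + 2·(2/7) + (-5)·(-5/28) = 151/28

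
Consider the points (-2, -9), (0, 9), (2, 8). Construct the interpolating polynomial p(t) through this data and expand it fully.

p(t) = -(19/8)t^2 + (17/4)t + 9

Newton's divided differences:
p[-2,0] = (9 - (-9)) / (0 - (-2)) = 9
p[0,2] = (8 - 9) / (2 - 0) = -1/2
p[-2,0,2] = (-1/2 - 9) / (2 - (-2)) = -19/8
p(t) = -9 + 9·(t + 2) + (-19/8)·(t + 2)t
Expanding: p(t) = -(19/8)t^2 + (17/4)t + 9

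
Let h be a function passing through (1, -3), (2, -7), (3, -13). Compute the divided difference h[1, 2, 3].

h[1,2] = (-7 - (-3)) / (2 - 1) = -4
h[2,3] = (-13 - (-7)) / (3 - 2) = -6
h[1,2,3] = (-6 - (-4)) / (3 - 1) = -1

-1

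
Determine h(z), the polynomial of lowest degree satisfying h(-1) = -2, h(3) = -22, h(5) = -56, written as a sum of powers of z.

Build the Lagrange basis polynomials:
L_0(z) = (z - 3)(z - 5) / [24] = (1/24)z^2 - (1/3)z + 5/8
L_1(z) = (z + 1)(z - 5) / [-8] = -(1/8)z^2 + (1/2)z + 5/8
L_2(z) = (z + 1)(z - 3) / [12] = (1/12)z^2 - (1/6)z - 1/4
h(z) = (-2)·L_0 + (-22)·L_1 + (-56)·L_2
  (-2)·L_0(z) = -(1/12)z^2 + (2/3)z - 5/4
  (-22)·L_1(z) = (11/4)z^2 - 11z - 55/4
  (-56)·L_2(z) = -(14/3)z^2 + (28/3)z + 14
Adding term by term: -2z^2 - z - 1

h(z) = -2z^2 - z - 1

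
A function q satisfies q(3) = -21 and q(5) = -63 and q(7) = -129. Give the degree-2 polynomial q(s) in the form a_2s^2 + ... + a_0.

q(s) = -3s^2 + 3s - 3

Build the Lagrange basis polynomials:
L_0(s) = (s - 5)(s - 7) / [8] = (1/8)s^2 - (3/2)s + 35/8
L_1(s) = (s - 3)(s - 7) / [-4] = -(1/4)s^2 + (5/2)s - 21/4
L_2(s) = (s - 3)(s - 5) / [8] = (1/8)s^2 - s + 15/8
q(s) = (-21)·L_0 + (-63)·L_1 + (-129)·L_2
  (-21)·L_0(s) = -(21/8)s^2 + (63/2)s - 735/8
  (-63)·L_1(s) = (63/4)s^2 - (315/2)s + 1323/4
  (-129)·L_2(s) = -(129/8)s^2 + 129s - 1935/8
Adding term by term: -3s^2 + 3s - 3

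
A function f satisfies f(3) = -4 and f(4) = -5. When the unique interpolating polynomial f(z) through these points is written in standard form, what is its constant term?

Build the Lagrange basis polynomials:
L_0(z) = (z - 4) / [-1] = -z + 4
L_1(z) = (z - 3) / [1] = z - 3
f(z) = (-4)·L_0 + (-5)·L_1
Only the constant term is needed; take it from each L_i and combine:
(-4)·(4) + (-5)·(-3) = -1

-1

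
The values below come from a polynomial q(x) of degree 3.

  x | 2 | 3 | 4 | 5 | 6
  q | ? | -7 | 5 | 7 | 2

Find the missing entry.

The 4 known values determine q uniquely (degree ≤ 3).
Evaluate each Lagrange basis at x = 2:
L_0(2) = (-2)·(-3)·(-4)/[(-1)·(-2)·(-3)] = 4
L_1(2) = (-1)·(-3)·(-4)/[(1)·(-1)·(-2)] = -6
L_2(2) = (-1)·(-2)·(-4)/[(2)·(1)·(-1)] = 4
L_3(2) = (-1)·(-2)·(-3)/[(3)·(2)·(1)] = -1
Sum: (-7)·(4) + 5·(-6) + 7·(4) + 2·(-1) = -32

-32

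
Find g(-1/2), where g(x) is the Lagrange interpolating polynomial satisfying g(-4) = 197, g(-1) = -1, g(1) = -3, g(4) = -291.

L_0(-1/2) = (1/2)·(-3/2)·(-9/2)/[(-3)·(-5)·(-8)] = -9/320
L_1(-1/2) = (7/2)·(-3/2)·(-9/2)/[(3)·(-2)·(-5)] = 63/80
L_2(-1/2) = (7/2)·(1/2)·(-9/2)/[(5)·(2)·(-3)] = 21/80
L_3(-1/2) = (7/2)·(1/2)·(-3/2)/[(8)·(5)·(3)] = -7/320
Sum: 197·(-9/320) + (-1)·(63/80) + (-3)·(21/80) + (-291)·(-7/320) = -3/4

-3/4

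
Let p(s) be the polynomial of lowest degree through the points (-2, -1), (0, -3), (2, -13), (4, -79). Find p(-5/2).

Using Newton's divided-difference form:
p[-2,0] = (-3 - (-1)) / (0 - (-2)) = -1
p[0,2] = (-13 - (-3)) / (2 - 0) = -5
p[2,4] = (-79 - (-13)) / (4 - 2) = -33
p[-2,0,2] = (-5 - (-1)) / (2 - (-2)) = -1
p[0,2,4] = (-33 - (-5)) / (4 - 0) = -7
p[-2,0,2,4] = (-7 - (-1)) / (4 - (-2)) = -1
p(-5/2) = -1 + (-1)·(-1/2) + (-1)·(-1/2)·(-5/2) + (-1)·(-1/2)·(-5/2)·(-9/2) = 31/8

31/8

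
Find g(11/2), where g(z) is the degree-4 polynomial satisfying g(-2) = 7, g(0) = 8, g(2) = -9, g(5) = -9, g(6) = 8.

-1895/1024

Evaluate each Lagrange basis at z = 11/2:
L_0(11/2) = (11/2)·(7/2)·(1/2)·(-1/2)/[(-2)·(-4)·(-7)·(-8)] = -11/1024
L_1(11/2) = (15/2)·(7/2)·(1/2)·(-1/2)/[(2)·(-2)·(-5)·(-6)] = 7/128
L_2(11/2) = (15/2)·(11/2)·(1/2)·(-1/2)/[(4)·(2)·(-3)·(-4)] = -55/512
L_3(11/2) = (15/2)·(11/2)·(7/2)·(-1/2)/[(7)·(5)·(3)·(-1)] = 11/16
L_4(11/2) = (15/2)·(11/2)·(7/2)·(1/2)/[(8)·(6)·(4)·(1)] = 385/1024
Sum: 7·(-11/1024) + 8·(7/128) + (-9)·(-55/512) + (-9)·(11/16) + 8·(385/1024) = -1895/1024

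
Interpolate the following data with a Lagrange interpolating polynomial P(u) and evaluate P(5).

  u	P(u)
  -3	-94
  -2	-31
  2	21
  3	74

L_0(5) = (7)·(3)·(2)/[(-1)·(-5)·(-6)] = -7/5
L_1(5) = (8)·(3)·(2)/[(1)·(-4)·(-5)] = 12/5
L_2(5) = (8)·(7)·(2)/[(5)·(4)·(-1)] = -28/5
L_3(5) = (8)·(7)·(3)/[(6)·(5)·(1)] = 28/5
Sum: (-94)·(-7/5) + (-31)·(12/5) + 21·(-28/5) + 74·(28/5) = 354

354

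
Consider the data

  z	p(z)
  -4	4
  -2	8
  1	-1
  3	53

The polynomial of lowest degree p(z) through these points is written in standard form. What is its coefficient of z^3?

1

The leading coefficient equals the top divided difference p[-4,-2,1,3].
p[-4,-2] = (8 - 4) / (-2 - (-4)) = 2
p[-2,1] = (-1 - 8) / (1 - (-2)) = -3
p[1,3] = (53 - (-1)) / (3 - 1) = 27
p[-4,-2,1] = (-3 - 2) / (1 - (-4)) = -1
p[-2,1,3] = (27 - (-3)) / (3 - (-2)) = 6
p[-4,-2,1,3] = (6 - (-1)) / (3 - (-4)) = 1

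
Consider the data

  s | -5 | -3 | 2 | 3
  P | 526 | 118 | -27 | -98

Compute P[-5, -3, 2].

25

P[-5,-3] = (118 - 526) / (-3 - (-5)) = -204
P[-3,2] = (-27 - 118) / (2 - (-3)) = -29
P[-5,-3,2] = (-29 - (-204)) / (2 - (-5)) = 25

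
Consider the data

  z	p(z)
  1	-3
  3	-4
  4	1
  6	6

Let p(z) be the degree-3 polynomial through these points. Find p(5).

Evaluate each Lagrange basis at z = 5:
L_0(5) = (2)·(1)·(-1)/[(-2)·(-3)·(-5)] = 1/15
L_1(5) = (4)·(1)·(-1)/[(2)·(-1)·(-3)] = -2/3
L_2(5) = (4)·(2)·(-1)/[(3)·(1)·(-2)] = 4/3
L_3(5) = (4)·(2)·(1)/[(5)·(3)·(2)] = 4/15
Sum: (-3)·(1/15) + (-4)·(-2/3) + 1·(4/3) + 6·(4/15) = 27/5

27/5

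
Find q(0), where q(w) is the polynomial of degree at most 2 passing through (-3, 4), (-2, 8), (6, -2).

25/2

Evaluate each Lagrange basis at w = 0:
L_0(0) = (2)·(-6)/[(-1)·(-9)] = -4/3
L_1(0) = (3)·(-6)/[(1)·(-8)] = 9/4
L_2(0) = (3)·(2)/[(9)·(8)] = 1/12
Sum: 4·(-4/3) + 8·(9/4) + (-2)·(1/12) = 25/2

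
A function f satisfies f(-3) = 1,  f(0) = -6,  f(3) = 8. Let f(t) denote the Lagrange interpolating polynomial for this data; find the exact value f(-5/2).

-13/8

Evaluate each Lagrange basis at t = -5/2:
L_0(-5/2) = (-5/2)·(-11/2)/[(-3)·(-6)] = 55/72
L_1(-5/2) = (1/2)·(-11/2)/[(3)·(-3)] = 11/36
L_2(-5/2) = (1/2)·(-5/2)/[(6)·(3)] = -5/72
Sum: 1·(55/72) + (-6)·(11/36) + 8·(-5/72) = -13/8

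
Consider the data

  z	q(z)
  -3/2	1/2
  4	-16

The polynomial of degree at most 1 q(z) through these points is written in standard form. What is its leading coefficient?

-3

Build the Lagrange basis polynomials:
L_0(z) = (z - 4) / [-11/2] = -(2/11)z + 8/11
L_1(z) = (z + 3/2) / [11/2] = (2/11)z + 3/11
q(z) = (1/2)·L_0 + (-16)·L_1
Only the coefficient of z is needed; take it from each L_i and combine:
(1/2)·(-2/11) + (-16)·(2/11) = -3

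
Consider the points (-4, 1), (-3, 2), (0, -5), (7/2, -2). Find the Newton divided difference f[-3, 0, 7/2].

134/273

f[-3,0] = (-5 - 2) / (0 - (-3)) = -7/3
f[0,7/2] = (-2 - (-5)) / (7/2 - 0) = 6/7
f[-3,0,7/2] = (6/7 - (-7/3)) / (7/2 - (-3)) = 134/273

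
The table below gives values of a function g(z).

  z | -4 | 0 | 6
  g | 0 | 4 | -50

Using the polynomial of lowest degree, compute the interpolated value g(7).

-66

Evaluate each Lagrange basis at z = 7:
L_0(7) = (7)·(1)/[(-4)·(-10)] = 7/40
L_1(7) = (11)·(1)/[(4)·(-6)] = -11/24
L_2(7) = (11)·(7)/[(10)·(6)] = 77/60
Sum: 0 + 4·(-11/24) + (-50)·(77/60) = -66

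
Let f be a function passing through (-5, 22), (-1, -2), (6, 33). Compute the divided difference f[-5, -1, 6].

f[-5,-1] = (-2 - 22) / (-1 - (-5)) = -6
f[-1,6] = (33 - (-2)) / (6 - (-1)) = 5
f[-5,-1,6] = (5 - (-6)) / (6 - (-5)) = 1

1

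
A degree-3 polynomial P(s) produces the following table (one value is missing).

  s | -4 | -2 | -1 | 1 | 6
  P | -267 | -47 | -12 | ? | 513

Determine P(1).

-2

The 4 known values determine P uniquely (degree ≤ 3).
Evaluate each Lagrange basis at s = 1:
L_0(1) = (3)·(2)·(-5)/[(-2)·(-3)·(-10)] = 1/2
L_1(1) = (5)·(2)·(-5)/[(2)·(-1)·(-8)] = -25/8
L_2(1) = (5)·(3)·(-5)/[(3)·(1)·(-7)] = 25/7
L_3(1) = (5)·(3)·(2)/[(10)·(8)·(7)] = 3/56
Sum: (-267)·(1/2) + (-47)·(-25/8) + (-12)·(25/7) + 513·(3/56) = -2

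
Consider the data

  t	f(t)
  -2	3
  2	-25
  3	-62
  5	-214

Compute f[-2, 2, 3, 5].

f[-2,2] = (-25 - 3) / (2 - (-2)) = -7
f[2,3] = (-62 - (-25)) / (3 - 2) = -37
f[3,5] = (-214 - (-62)) / (5 - 3) = -76
f[-2,2,3] = (-37 - (-7)) / (3 - (-2)) = -6
f[2,3,5] = (-76 - (-37)) / (5 - 2) = -13
f[-2,2,3,5] = (-13 - (-6)) / (5 - (-2)) = -1

-1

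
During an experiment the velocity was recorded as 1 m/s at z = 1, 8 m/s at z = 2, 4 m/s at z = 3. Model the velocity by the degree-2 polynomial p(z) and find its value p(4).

-11

Using Newton's divided-difference form:
p[1,2] = (8 - 1) / (2 - 1) = 7
p[2,3] = (4 - 8) / (3 - 2) = -4
p[1,2,3] = (-4 - 7) / (3 - 1) = -11/2
p(4) = 1 + 7·(3) + (-11/2)·(3)·(2) = -11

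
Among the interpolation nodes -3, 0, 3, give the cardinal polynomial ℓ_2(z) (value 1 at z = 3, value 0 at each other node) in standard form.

ℓ_2(z) = (z + 3)z / [(6)·(3)]
       = (z^2 + 3z) / (18)

ℓ_2(z) = (1/18)z^2 + (1/6)z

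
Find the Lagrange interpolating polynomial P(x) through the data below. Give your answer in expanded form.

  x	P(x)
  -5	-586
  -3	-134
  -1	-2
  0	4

P(x) = 4x^3 - 4x^2 - 2x + 4

L_0(x) = (x + 3)(x + 1)x / [-40] = -(1/40)x^3 - (1/10)x^2 - (3/40)x
L_1(x) = (x + 5)(x + 1)x / [12] = (1/12)x^3 + (1/2)x^2 + (5/12)x
L_2(x) = (x + 5)(x + 3)x / [-8] = -(1/8)x^3 - x^2 - (15/8)x
L_3(x) = (x + 5)(x + 3)(x + 1) / [15] = (1/15)x^3 + (3/5)x^2 + (23/15)x + 1
P(x) = (-586)·L_0 + (-134)·L_1 + (-2)·L_2 + 4·L_3
  (-586)·L_0(x) = (293/20)x^3 + (293/5)x^2 + (879/20)x
  (-134)·L_1(x) = -(67/6)x^3 - 67x^2 - (335/6)x
  (-2)·L_2(x) = (1/4)x^3 + 2x^2 + (15/4)x
  4·L_3(x) = (4/15)x^3 + (12/5)x^2 + (92/15)x + 4
Adding term by term: 4x^3 - 4x^2 - 2x + 4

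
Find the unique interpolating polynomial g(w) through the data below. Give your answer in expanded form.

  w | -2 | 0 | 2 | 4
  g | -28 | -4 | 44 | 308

Newton's divided differences:
g[-2,0] = (-4 - (-28)) / (0 - (-2)) = 12
g[0,2] = (44 - (-4)) / (2 - 0) = 24
g[2,4] = (308 - 44) / (4 - 2) = 132
g[-2,0,2] = (24 - 12) / (2 - (-2)) = 3
g[0,2,4] = (132 - 24) / (4 - 0) = 27
g[-2,0,2,4] = (27 - 3) / (4 - (-2)) = 4
g(w) = -28 + 12·(w + 2) + 3·(w + 2)w + 4·(w + 2)w(w - 2)
Expanding: g(w) = 4w^3 + 3w^2 + 2w - 4

g(w) = 4w^3 + 3w^2 + 2w - 4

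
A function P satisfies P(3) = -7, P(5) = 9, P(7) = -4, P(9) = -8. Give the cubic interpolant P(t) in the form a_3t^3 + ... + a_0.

Newton's divided differences:
P[3,5] = (9 - (-7)) / (5 - 3) = 8
P[5,7] = (-4 - 9) / (7 - 5) = -13/2
P[7,9] = (-8 - (-4)) / (9 - 7) = -2
P[3,5,7] = (-13/2 - 8) / (7 - 3) = -29/8
P[5,7,9] = (-2 - (-13/2)) / (9 - 5) = 9/8
P[3,5,7,9] = (9/8 - (-29/8)) / (9 - 3) = 19/24
P(t) = -7 + 8·(t - 3) + (-29/8)·(t - 3)(t - 5) + (19/24)·(t - 3)(t - 5)(t - 7)
Expanding: P(t) = (19/24)t^3 - (31/2)t^2 + (2237/24)t - 337/2

P(t) = (19/24)t^3 - (31/2)t^2 + (2237/24)t - 337/2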